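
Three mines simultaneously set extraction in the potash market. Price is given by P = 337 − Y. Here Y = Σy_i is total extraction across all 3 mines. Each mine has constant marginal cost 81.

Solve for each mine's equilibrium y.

A representative mine's profit is π_i = y_i(337 − Y) − 81y_i, with Y = y_i + Σ_{j≠i} y_j.
First-order condition: 256 − 2y_i − Σ_{j≠i} y_j = 0.
In a symmetric equilibrium every mine chooses the same y, so Σ_{j≠i} y_j = 2y. The condition becomes 256 − 4y = 0, giving y = 256/4 = 64.

64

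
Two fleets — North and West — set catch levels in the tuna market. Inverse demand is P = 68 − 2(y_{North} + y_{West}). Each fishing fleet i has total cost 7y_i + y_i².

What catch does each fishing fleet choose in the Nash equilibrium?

7.625

Fishing fleet North's profit: π = y_{North}(68 − 2(y_{North} + y_{West})) − 7y_{North} − y_{North}².
∂π/∂y_{North} = 61 − 6y_{North} − 2y_{West} = 0, so y_{North} = 61/6 − (1/3)y_{West}.
The game is symmetric, so in equilibrium y_{West} = y_{North}: the reaction function gives (4/3)y_{North} = 61/6, hence y_{North} = 7.625.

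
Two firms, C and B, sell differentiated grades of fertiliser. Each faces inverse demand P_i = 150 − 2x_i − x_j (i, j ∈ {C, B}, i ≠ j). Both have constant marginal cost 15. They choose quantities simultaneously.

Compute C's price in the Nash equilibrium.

69

Firm C's profit: π = x_C(150 − 2x_C − x_B) − 15x_C.
∂π/∂x_C = 135 − 4x_C − x_B = 0 ⇒ x_C = 33.75 − 0.25x_B.
By symmetry x_B = x_C; substituting into the reaction function, 1.25x_C = 33.75 and x_C = 27.
P_C = 150 − 2·27 − 27 = 69.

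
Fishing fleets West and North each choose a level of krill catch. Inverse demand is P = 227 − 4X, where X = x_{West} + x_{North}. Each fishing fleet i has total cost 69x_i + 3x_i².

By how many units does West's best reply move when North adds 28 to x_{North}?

Fishing fleet West's profit: π = x_{West}(227 − 4(x_{West} + x_{North})) − 69x_{West} − 3x_{West}².
∂π/∂x_{West} = 158 − 14x_{West} − 4x_{North} = 0, so x_{West} = 79/7 − (2/7)x_{North}.
The reaction-function slope is −2/7, so a 28-unit rise in x_{North} moves x_{West} by −2/7 × 28 = −8. West's best response falls — the actions are strategic substitutes.

-8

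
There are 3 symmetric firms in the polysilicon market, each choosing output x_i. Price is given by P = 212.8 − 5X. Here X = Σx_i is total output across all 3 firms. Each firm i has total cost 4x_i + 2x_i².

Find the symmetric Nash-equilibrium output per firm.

8.7

A representative firm's profit is π_i = x_i(212.8 − 5X) − 4x_i − 2x_i², with X = x_i + Σ_{j≠i} x_j.
First-order condition: 208.8 − 14x_i − 5Σ_{j≠i} x_j = 0.
Imposing symmetry (x_j = x for all j) turns Σ_{j≠i} x_j into 2x, so 208.8 = 24x and x = 8.7.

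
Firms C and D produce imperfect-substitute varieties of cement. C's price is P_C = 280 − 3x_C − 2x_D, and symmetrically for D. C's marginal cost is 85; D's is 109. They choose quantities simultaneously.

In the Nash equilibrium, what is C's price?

Firm C's profit: π = x_C(280 − 3x_C − 2x_D) − 85x_C.
∂π/∂x_C = 195 − 6x_C − 2x_D = 0 ⇒ x_C = 32.5 − (1/3)x_D.
Similarly x_D = 28.5 − (1/3)x_C.
Plugging x_D into C's best response: x_C = 32.5 − (1/3)(28.5 − (1/3)x_C) ⇒ (8/9)x_C = 23, so x_C = 25.875.
Then x_D = 28.5 − (1/3)·25.875 = 19.875.
P_C = 280 − 3·25.875 − 2·19.875 = 162.625.

162.625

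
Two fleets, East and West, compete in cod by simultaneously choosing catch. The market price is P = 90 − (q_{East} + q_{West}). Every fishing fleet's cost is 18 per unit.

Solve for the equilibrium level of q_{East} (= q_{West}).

24

Fishing fleet East's profit: π = q_{East}(90 − (q_{East} + q_{West})) − 18q_{East}.
∂π/∂q_{East} = 72 − 2q_{East} − q_{West} = 0, so q_{East} = 36 − 0.5q_{West}.
The game is symmetric, so in equilibrium q_{West} = q_{East}: the reaction function gives 1.5q_{East} = 36, hence q_{East} = 24.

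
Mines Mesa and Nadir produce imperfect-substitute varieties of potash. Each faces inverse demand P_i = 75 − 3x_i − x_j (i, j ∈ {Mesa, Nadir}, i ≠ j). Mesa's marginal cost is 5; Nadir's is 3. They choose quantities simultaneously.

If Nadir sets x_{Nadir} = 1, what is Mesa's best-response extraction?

11.5

Mine Mesa's profit: π = x_{Mesa}(75 − 3x_{Mesa} − x_{Nadir}) − 5x_{Mesa}.
∂π/∂x_{Mesa} = 70 − 6x_{Mesa} − x_{Nadir} = 0 ⇒ x_{Mesa} = 35/3 − (1/6)x_{Nadir}.
At x_{Nadir} = 1: x_{Mesa} = 35/3 − (1/6)·1 = 11.5.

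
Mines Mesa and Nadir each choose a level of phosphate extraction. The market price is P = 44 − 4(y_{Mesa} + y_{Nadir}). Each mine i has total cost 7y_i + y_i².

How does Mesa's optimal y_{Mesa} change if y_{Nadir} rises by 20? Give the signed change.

Mine Mesa's profit: π = y_{Mesa}(44 − 4(y_{Mesa} + y_{Nadir})) − 7y_{Mesa} − y_{Mesa}².
∂π/∂y_{Mesa} = 37 − 10y_{Mesa} − 4y_{Nadir} = 0, so y_{Mesa} = 3.7 − 0.4y_{Nadir}.
The reaction-function slope is −0.4, so a 20-unit rise in y_{Nadir} moves y_{Mesa} by −0.4 × 20 = −8. Mesa's best response falls — the actions are strategic substitutes.

-8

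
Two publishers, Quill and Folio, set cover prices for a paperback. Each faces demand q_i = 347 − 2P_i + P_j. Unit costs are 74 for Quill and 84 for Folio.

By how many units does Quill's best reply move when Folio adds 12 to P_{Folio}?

Quill's profit: π = (P_{Quill} − 74)(347 − 2P_{Quill} + P_{Folio}).
∂π/∂P_{Quill} = 495 − 4P_{Quill} + P_{Folio} = 0 ⇒ P_{Quill} = 123.75 + 0.25P_{Folio}.
The reaction-function slope is 0.25, so a 12-unit rise in P_{Folio} moves P_{Quill} by 0.25 × 12 = 3. Quill's best response rises — the actions are strategic complements.

3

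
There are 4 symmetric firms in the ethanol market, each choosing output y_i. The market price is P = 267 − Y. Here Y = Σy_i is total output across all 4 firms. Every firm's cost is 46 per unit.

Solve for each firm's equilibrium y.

44.2

A representative firm's profit is π_i = y_i(267 − Y) − 46y_i, with Y = y_i + Σ_{j≠i} y_j.
First-order condition: 221 − 2y_i − Σ_{j≠i} y_j = 0.
With identical firms, set every y_j = y: then 221 − 2y − 3y = 0, i.e. y = 221/5 = 44.2.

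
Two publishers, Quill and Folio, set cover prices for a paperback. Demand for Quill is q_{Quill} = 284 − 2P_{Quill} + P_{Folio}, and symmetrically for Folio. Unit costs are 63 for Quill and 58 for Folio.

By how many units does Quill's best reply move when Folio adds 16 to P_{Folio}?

4

Quill's profit: π = (P_{Quill} − 63)(284 − 2P_{Quill} + P_{Folio}).
∂π/∂P_{Quill} = 410 − 4P_{Quill} + P_{Folio} = 0 ⇒ P_{Quill} = 102.5 + 0.25P_{Folio}.
The reaction-function slope is 0.25, so a 16-unit rise in P_{Folio} moves P_{Quill} by 0.25 × 16 = 4. Quill's best response rises — the actions are strategic complements.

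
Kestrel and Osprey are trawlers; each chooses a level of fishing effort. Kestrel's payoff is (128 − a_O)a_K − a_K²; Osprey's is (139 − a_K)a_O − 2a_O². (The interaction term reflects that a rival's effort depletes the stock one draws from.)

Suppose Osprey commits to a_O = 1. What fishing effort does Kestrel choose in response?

Expanding Kestrel's payoff: 128a_K − a_Oa_K − a_K².
∂π/∂a_K = 128 − a_O − 2a_K = 0, so a_K = 64 − 0.5a_O.
At a_O = 1: a_K = 64 − 0.5·1 = 63.5.

63.5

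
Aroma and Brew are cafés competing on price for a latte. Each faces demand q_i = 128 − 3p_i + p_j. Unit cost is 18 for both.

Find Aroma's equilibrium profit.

Aroma's profit: π = (p_{Aroma} − 18)(128 − 3p_{Aroma} + p_{Brew}).
∂π/∂p_{Aroma} = 182 − 6p_{Aroma} + p_{Brew} = 0 ⇒ p_{Aroma} = 91/3 + (1/6)p_{Brew}.
The game is symmetric, so in equilibrium p_{Brew} = p_{Aroma}: the reaction function gives (5/6)p_{Aroma} = 91/3, hence p_{Aroma} = 36.4.
q_{Aroma} = 128 − 3·36.4 + 36.4 = 55.2.
Profit = (36.4 − 18)·55.2 = 1015.68.

1015.68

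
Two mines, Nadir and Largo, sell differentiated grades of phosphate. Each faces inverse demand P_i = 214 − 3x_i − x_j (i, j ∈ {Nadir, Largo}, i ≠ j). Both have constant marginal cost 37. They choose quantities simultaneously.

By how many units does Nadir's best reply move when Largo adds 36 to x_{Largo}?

-6

Mine Nadir's profit: π = x_{Nadir}(214 − 3x_{Nadir} − x_{Largo}) − 37x_{Nadir}.
∂π/∂x_{Nadir} = 177 − 6x_{Nadir} − x_{Largo} = 0 ⇒ x_{Nadir} = 29.5 − (1/6)x_{Largo}.
The reaction-function slope is −1/6, so a 36-unit rise in x_{Largo} moves x_{Nadir} by −1/6 × 36 = −6. Nadir's best response falls — the actions are strategic substitutes.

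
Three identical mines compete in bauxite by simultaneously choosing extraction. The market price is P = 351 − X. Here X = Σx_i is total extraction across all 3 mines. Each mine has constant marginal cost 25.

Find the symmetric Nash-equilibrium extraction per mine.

81.5

A representative mine's profit is π_i = x_i(351 − X) − 25x_i, with X = x_i + Σ_{j≠i} x_j.
First-order condition: 326 − 2x_i − Σ_{j≠i} x_j = 0.
With identical mines, set every x_j = x: then 326 − 2x − 2x = 0, i.e. x = 326/4 = 81.5.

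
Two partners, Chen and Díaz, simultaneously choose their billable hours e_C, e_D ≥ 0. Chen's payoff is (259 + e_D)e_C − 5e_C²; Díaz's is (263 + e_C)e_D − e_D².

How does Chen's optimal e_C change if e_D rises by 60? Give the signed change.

Expanding Chen's payoff: 259e_C + e_De_C − 5e_C².
∂π/∂e_C = 259 + e_D − 10e_C = 0, so e_C = 25.9 + 0.1e_D.
The reaction-function slope is 0.1, so a 60-unit rise in e_D moves e_C by 0.1 × 60 = 6. Chen's best response rises — the actions are strategic complements.

6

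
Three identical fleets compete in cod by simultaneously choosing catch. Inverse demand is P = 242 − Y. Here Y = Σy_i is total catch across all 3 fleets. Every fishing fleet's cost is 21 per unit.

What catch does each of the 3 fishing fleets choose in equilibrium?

A representative fishing fleet's profit is π_i = y_i(242 − Y) − 21y_i, with Y = y_i + Σ_{j≠i} y_j.
First-order condition: 221 − 2y_i − Σ_{j≠i} y_j = 0.
With identical fishing fleets, set every y_j = y: then 221 − 2y − 2y = 0, i.e. y = 221/4 = 55.25.

55.25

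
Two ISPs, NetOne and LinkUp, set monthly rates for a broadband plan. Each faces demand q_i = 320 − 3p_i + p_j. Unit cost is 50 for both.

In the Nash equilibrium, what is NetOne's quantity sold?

132

NetOne's profit: π = (p_{NetOne} − 50)(320 − 3p_{NetOne} + p_{LinkUp}).
∂π/∂p_{NetOne} = 470 − 6p_{NetOne} + p_{LinkUp} = 0 ⇒ p_{NetOne} = 235/3 + (1/6)p_{LinkUp}.
The game is symmetric, so in equilibrium p_{LinkUp} = p_{NetOne}: the reaction function gives (5/6)p_{NetOne} = 235/3, hence p_{NetOne} = 94.
q_{NetOne} = 320 − 3·94 + 94 = 132.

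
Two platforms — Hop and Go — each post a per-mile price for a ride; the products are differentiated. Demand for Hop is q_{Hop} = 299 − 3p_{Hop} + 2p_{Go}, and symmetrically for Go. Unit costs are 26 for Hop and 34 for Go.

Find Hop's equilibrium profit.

14595.1875

Hop's profit: π = (p_{Hop} − 26)(299 − 3p_{Hop} + 2p_{Go}).
∂π/∂p_{Hop} = 377 − 6p_{Hop} + 2p_{Go} = 0 ⇒ p_{Hop} = 377/6 + (1/3)p_{Go}.
Similarly p_{Go} = 401/6 + (1/3)p_{Hop}.
Solving the two reaction functions simultaneously: (1 − (1/3)(1/3))p_{Hop} = 377/6 + (1/3)·(401/6), so (8/9)p_{Hop} = 766/9 and p_{Hop} = 95.75.
Then p_{Go} = 401/6 + (1/3)·95.75 = 98.75.
q_{Hop} = 299 − 3·95.75 + 2·98.75 = 209.25.
Profit = (95.75 − 26)·209.25 = 14595.1875.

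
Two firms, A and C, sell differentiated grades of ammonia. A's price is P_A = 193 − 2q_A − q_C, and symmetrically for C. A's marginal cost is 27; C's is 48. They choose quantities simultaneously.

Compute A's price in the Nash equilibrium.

Firm A's profit: π = q_A(193 − 2q_A − q_C) − 27q_A.
∂π/∂q_A = 166 − 4q_A − q_C = 0 ⇒ q_A = 41.5 − 0.25q_C.
Similarly q_C = 36.25 − 0.25q_A.
Solving the two reaction functions simultaneously: (1 − (−0.25)(−0.25))q_A = 41.5 − 0.25·36.25, so 0.9375q_A = 32.4375 and q_A = 34.6.
Then q_C = 36.25 − 0.25·34.6 = 27.6.
P_A = 193 − 2·34.6 − 27.6 = 96.2.

96.2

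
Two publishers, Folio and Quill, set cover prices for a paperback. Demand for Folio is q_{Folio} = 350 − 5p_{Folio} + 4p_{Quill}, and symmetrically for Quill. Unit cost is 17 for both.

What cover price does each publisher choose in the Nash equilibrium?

Folio's profit: π = (p_{Folio} − 17)(350 − 5p_{Folio} + 4p_{Quill}).
∂π/∂p_{Folio} = 435 − 10p_{Folio} + 4p_{Quill} = 0 ⇒ p_{Folio} = 43.5 + 0.4p_{Quill}.
Setting p_{Folio} = p_{Quill} in the reaction function: p_{Folio} = 43.5 + 0.4p_{Folio}, so p_{Folio} = 43.5 / 0.6 = 72.5.

72.5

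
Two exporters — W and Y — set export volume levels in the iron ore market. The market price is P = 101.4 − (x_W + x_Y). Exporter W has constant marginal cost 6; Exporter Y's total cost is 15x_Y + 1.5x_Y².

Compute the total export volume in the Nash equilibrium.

Exporter W's profit: π = x_W(101.4 − (x_W + x_Y)) − 6x_W.
∂π/∂x_W = 95.4 − 2x_W − x_Y = 0, so x_W = 47.7 − 0.5x_Y.
For Y: ∂π/∂x_Y = 86.4 − 5x_Y − x_W = 0 ⇒ x_Y = 17.28 − 0.2x_W.
Solving the two reaction functions simultaneously: (1 − (−0.5)(−0.2))x_W = 47.7 − 0.5·17.28, so 0.9x_W = 39.06 and x_W = 43.4.
Then x_Y = 17.28 − 0.2·43.4 = 8.6.
Total export volume: 43.4 + 8.6 = 52.

52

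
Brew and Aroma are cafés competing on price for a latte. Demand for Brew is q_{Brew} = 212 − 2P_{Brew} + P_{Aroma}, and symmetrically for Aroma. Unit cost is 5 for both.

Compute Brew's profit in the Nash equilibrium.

9522

Brew's profit: π = (P_{Brew} − 5)(212 − 2P_{Brew} + P_{Aroma}).
∂π/∂P_{Brew} = 222 − 4P_{Brew} + P_{Aroma} = 0 ⇒ P_{Brew} = 55.5 + 0.25P_{Aroma}.
The game is symmetric, so in equilibrium P_{Aroma} = P_{Brew}: the reaction function gives 0.75P_{Brew} = 55.5, hence P_{Brew} = 74.
q_{Brew} = 212 − 2·74 + 74 = 138.
Profit = (74 − 5)·138 = 9522.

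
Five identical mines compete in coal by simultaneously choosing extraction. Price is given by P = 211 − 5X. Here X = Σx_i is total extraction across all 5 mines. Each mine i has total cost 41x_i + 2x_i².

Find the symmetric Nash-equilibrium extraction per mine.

A representative mine's profit is π_i = x_i(211 − 5X) − 41x_i − 2x_i², with X = x_i + Σ_{j≠i} x_j.
First-order condition: 170 − 14x_i − 5Σ_{j≠i} x_j = 0.
In a symmetric equilibrium every mine chooses the same x, so Σ_{j≠i} x_j = 4x. The condition becomes 170 − 34x = 0, giving x = 170/34 = 5.

5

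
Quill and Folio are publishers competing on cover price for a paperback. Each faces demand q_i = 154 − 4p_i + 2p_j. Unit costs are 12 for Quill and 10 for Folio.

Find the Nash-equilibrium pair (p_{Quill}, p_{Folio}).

Quill's profit: π = (p_{Quill} − 12)(154 − 4p_{Quill} + 2p_{Folio}).
∂π/∂p_{Quill} = 202 − 8p_{Quill} + 2p_{Folio} = 0 ⇒ p_{Quill} = 25.25 + 0.25p_{Folio}.
Similarly p_{Folio} = 24.25 + 0.25p_{Quill}.
Solving the two reaction functions simultaneously: (1 − (0.25)(0.25))p_{Quill} = 25.25 + 0.25·24.25, so 0.9375p_{Quill} = 31.3125 and p_{Quill} = 33.4.
Then p_{Folio} = 24.25 + 0.25·33.4 = 32.6.

33.4, 32.6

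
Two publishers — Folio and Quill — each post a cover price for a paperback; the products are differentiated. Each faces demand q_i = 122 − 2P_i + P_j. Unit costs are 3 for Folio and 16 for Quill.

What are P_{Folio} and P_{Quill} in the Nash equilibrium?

Folio's profit: π = (P_{Folio} − 3)(122 − 2P_{Folio} + P_{Quill}).
∂π/∂P_{Folio} = 128 − 4P_{Folio} + P_{Quill} = 0 ⇒ P_{Folio} = 32 + 0.25P_{Quill}.
Similarly P_{Quill} = 38.5 + 0.25P_{Folio}.
Substituting the second reaction function into the first: P_{Folio} = 32 + 0.25(38.5 + 0.25P_{Folio}), which gives 0.9375P_{Folio} = 41.625 ⇒ P_{Folio} = 44.4.
Then P_{Quill} = 38.5 + 0.25·44.4 = 49.6.

44.4, 49.6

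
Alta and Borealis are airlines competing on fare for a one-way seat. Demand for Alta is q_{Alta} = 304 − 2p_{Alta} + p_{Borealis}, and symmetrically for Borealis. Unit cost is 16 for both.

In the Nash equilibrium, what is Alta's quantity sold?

Alta's profit: π = (p_{Alta} − 16)(304 − 2p_{Alta} + p_{Borealis}).
∂π/∂p_{Alta} = 336 − 4p_{Alta} + p_{Borealis} = 0 ⇒ p_{Alta} = 84 + 0.25p_{Borealis}.
By symmetry p_{Borealis} = p_{Alta}; substituting into the reaction function, 0.75p_{Alta} = 84 and p_{Alta} = 112.
q_{Alta} = 304 − 2·112 + 112 = 192.

192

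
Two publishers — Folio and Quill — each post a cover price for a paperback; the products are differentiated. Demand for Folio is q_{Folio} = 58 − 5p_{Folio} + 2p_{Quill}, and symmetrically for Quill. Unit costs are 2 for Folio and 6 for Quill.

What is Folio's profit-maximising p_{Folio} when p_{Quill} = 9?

8.6

Folio's profit: π = (p_{Folio} − 2)(58 − 5p_{Folio} + 2p_{Quill}).
∂π/∂p_{Folio} = 68 − 10p_{Folio} + 2p_{Quill} = 0 ⇒ p_{Folio} = 6.8 + 0.2p_{Quill}.
At p_{Quill} = 9: p_{Folio} = 6.8 + 0.2·9 = 8.6.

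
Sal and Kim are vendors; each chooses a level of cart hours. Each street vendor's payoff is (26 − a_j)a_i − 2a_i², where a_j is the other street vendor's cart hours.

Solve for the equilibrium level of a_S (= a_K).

Sal's payoff is (26 − a_K)a_S − 2a_S².
∂π/∂a_S = 26 − a_K − 4a_S = 0, so a_S = 6.5 − 0.25a_K.
By symmetry a_K = a_S; substituting into the reaction function, 1.25a_S = 6.5 and a_S = 5.2.

5.2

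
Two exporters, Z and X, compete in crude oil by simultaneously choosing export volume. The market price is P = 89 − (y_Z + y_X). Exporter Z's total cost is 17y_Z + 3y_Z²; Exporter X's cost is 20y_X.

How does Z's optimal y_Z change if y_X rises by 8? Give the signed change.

Exporter Z's profit: π = y_Z(89 − (y_Z + y_X)) − 17y_Z − 3y_Z².
∂π/∂y_Z = 72 − 8y_Z − y_X = 0, so y_Z = 9 − 0.125y_X.
The reaction-function slope is −0.125, so an 8-unit rise in y_X moves y_Z by −0.125 × 8 = −1. Z's best response falls — the actions are strategic substitutes.

-1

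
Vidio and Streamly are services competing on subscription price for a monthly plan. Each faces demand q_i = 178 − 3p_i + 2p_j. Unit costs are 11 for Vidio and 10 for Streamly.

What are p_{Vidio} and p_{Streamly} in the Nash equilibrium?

Vidio's profit: π = (p_{Vidio} − 11)(178 − 3p_{Vidio} + 2p_{Streamly}).
∂π/∂p_{Vidio} = 211 − 6p_{Vidio} + 2p_{Streamly} = 0 ⇒ p_{Vidio} = 211/6 + (1/3)p_{Streamly}.
Similarly p_{Streamly} = 104/3 + (1/3)p_{Vidio}.
Plugging p_{Streamly} into Vidio's best response: p_{Vidio} = 211/6 + (1/3)(104/3 + (1/3)p_{Vidio}) ⇒ (8/9)p_{Vidio} = 841/18, so p_{Vidio} = 52.5625.
Then p_{Streamly} = 104/3 + (1/3)·52.5625 = 52.1875.

52.5625, 52.1875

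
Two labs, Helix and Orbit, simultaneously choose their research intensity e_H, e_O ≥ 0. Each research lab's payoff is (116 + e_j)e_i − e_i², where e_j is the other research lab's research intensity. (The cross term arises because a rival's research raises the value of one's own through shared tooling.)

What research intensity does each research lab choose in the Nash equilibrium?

Helix's payoff is (116 + e_O)e_H − e_H².
∂π/∂e_H = 116 + e_O − 2e_H = 0, so e_H = 58 + 0.5e_O.
Setting e_H = e_O in the reaction function: e_H = 58 + 0.5e_H, so e_H = 58 / 0.5 = 116.

116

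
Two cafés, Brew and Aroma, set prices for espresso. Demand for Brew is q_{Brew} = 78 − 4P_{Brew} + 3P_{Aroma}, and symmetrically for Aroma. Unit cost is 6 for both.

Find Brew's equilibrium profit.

829.44

Brew's profit: π = (P_{Brew} − 6)(78 − 4P_{Brew} + 3P_{Aroma}).
∂π/∂P_{Brew} = 102 − 8P_{Brew} + 3P_{Aroma} = 0 ⇒ P_{Brew} = 12.75 + 0.375P_{Aroma}.
The game is symmetric, so in equilibrium P_{Aroma} = P_{Brew}: the reaction function gives 0.625P_{Brew} = 12.75, hence P_{Brew} = 20.4.
q_{Brew} = 78 − 4·20.4 + 3·20.4 = 57.6.
Profit = (20.4 − 6)·57.6 = 829.44.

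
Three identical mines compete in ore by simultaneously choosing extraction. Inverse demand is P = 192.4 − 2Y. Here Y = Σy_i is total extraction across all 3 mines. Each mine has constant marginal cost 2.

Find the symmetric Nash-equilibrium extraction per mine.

23.8

A representative mine's profit is π_i = y_i(192.4 − 2Y) − 2y_i, with Y = y_i + Σ_{j≠i} y_j.
First-order condition: 190.4 − 4y_i − 2Σ_{j≠i} y_j = 0.
With identical mines, set every y_j = y: then 190.4 − 4y − 4y = 0, i.e. y = 190.4/8 = 23.8.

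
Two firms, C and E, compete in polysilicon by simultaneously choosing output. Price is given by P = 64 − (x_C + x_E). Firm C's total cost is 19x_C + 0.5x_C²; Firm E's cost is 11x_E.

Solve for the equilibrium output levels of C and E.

Firm C's profit: π = x_C(64 − (x_C + x_E)) − 19x_C − 0.5x_C².
∂π/∂x_C = 45 − 3x_C − x_E = 0, so x_C = 15 − (1/3)x_E.
For E: ∂π/∂x_E = 53 − 2x_E − x_C = 0 ⇒ x_E = 26.5 − 0.5x_C.
Substituting the second reaction function into the first: x_C = 15 − (1/3)(26.5 − 0.5x_C), which gives (5/6)x_C = 37/6 ⇒ x_C = 7.4.
Then x_E = 26.5 − 0.5·7.4 = 22.8.

7.4, 22.8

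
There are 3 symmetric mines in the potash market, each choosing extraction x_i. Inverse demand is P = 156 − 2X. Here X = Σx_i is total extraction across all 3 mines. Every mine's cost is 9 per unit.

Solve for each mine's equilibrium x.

18.375

A representative mine's profit is π_i = x_i(156 − 2X) − 9x_i, with X = x_i + Σ_{j≠i} x_j.
First-order condition: 147 − 4x_i − 2Σ_{j≠i} x_j = 0.
With identical mines, set every x_j = x: then 147 − 4x − 4x = 0, i.e. x = 147/8 = 18.375.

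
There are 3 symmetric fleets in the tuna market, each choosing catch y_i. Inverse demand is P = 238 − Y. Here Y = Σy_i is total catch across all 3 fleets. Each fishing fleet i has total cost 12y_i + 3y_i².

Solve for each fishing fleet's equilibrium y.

A representative fishing fleet's profit is π_i = y_i(238 − Y) − 12y_i − 3y_i², with Y = y_i + Σ_{j≠i} y_j.
First-order condition: 226 − 8y_i − Σ_{j≠i} y_j = 0.
Imposing symmetry (y_j = y for all j) turns Σ_{j≠i} y_j into 2y, so 226 = 10y and y = 22.6.

22.6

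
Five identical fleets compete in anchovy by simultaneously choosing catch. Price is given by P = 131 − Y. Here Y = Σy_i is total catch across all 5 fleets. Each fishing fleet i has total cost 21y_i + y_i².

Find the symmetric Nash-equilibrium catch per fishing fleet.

13.75

A representative fishing fleet's profit is π_i = y_i(131 − Y) − 21y_i − y_i², with Y = y_i + Σ_{j≠i} y_j.
First-order condition: 110 − 4y_i − Σ_{j≠i} y_j = 0.
Imposing symmetry (y_j = y for all j) turns Σ_{j≠i} y_j into 4y, so 110 = 8y and y = 13.75.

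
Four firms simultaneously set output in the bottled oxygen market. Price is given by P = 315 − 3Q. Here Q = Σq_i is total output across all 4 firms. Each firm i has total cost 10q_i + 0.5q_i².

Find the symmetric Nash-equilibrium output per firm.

A representative firm's profit is π_i = q_i(315 − 3Q) − 10q_i − 0.5q_i², with Q = q_i + Σ_{j≠i} q_j.
First-order condition: 305 − 7q_i − 3Σ_{j≠i} q_j = 0.
In a symmetric equilibrium every firm chooses the same q, so Σ_{j≠i} q_j = 3q. The condition becomes 305 − 16q = 0, giving q = 305/16 = 19.0625.

19.0625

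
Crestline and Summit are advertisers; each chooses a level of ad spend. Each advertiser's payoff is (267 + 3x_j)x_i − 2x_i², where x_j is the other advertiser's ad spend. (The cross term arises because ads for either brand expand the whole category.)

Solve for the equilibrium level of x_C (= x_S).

Crestline's payoff is (267 + 3x_S)x_C − 2x_C².
∂π/∂x_C = 267 + 3x_S − 4x_C = 0, so x_C = 66.75 + 0.75x_S.
By symmetry x_S = x_C; substituting into the reaction function, 0.25x_C = 66.75 and x_C = 267.

267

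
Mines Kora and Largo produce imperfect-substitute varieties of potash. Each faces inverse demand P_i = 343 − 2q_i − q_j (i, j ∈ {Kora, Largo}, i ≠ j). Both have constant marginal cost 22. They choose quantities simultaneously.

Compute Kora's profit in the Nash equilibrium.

8243.28

Mine Kora's profit: π = q_{Kora}(343 − 2q_{Kora} − q_{Largo}) − 22q_{Kora}.
∂π/∂q_{Kora} = 321 − 4q_{Kora} − q_{Largo} = 0 ⇒ q_{Kora} = 80.25 − 0.25q_{Largo}.
By symmetry q_{Largo} = q_{Kora}; substituting into the reaction function, 1.25q_{Kora} = 80.25 and q_{Kora} = 64.2.
P_{Kora} = 343 − 2·64.2 − 64.2 = 150.4.
Profit = (150.4 − 22)·64.2 = 8243.28.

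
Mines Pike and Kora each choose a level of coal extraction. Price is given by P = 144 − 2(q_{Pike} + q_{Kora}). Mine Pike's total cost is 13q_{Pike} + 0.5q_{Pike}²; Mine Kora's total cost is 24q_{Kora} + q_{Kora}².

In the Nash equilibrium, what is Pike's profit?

Mine Pike's profit: π = q_{Pike}(144 − 2(q_{Pike} + q_{Kora})) − 13q_{Pike} − 0.5q_{Pike}².
∂π/∂q_{Pike} = 131 − 5q_{Pike} − 2q_{Kora} = 0, so q_{Pike} = 26.2 − 0.4q_{Kora}.
For Kora: ∂π/∂q_{Kora} = 120 − 6q_{Kora} − 2q_{Pike} = 0 ⇒ q_{Kora} = 20 − (1/3)q_{Pike}.
Substituting the second reaction function into the first: q_{Pike} = 26.2 − 0.4(20 − (1/3)q_{Pike}), which gives (13/15)q_{Pike} = 18.2 ⇒ q_{Pike} = 21.
Then q_{Kora} = 20 − (1/3)·21 = 13.
Price P = 144 − 2·34 = 76.
Pike's profit: (76 − 13)·21 − 0.5(21)² = 1102.5.

1102.5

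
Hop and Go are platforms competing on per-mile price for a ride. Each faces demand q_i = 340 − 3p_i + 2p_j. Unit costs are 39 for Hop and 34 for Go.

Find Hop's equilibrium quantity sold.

222.9375

Hop's profit: π = (p_{Hop} − 39)(340 − 3p_{Hop} + 2p_{Go}).
∂π/∂p_{Hop} = 457 − 6p_{Hop} + 2p_{Go} = 0 ⇒ p_{Hop} = 457/6 + (1/3)p_{Go}.
Similarly p_{Go} = 221/3 + (1/3)p_{Hop}.
Substituting the second reaction function into the first: p_{Hop} = 457/6 + (1/3)(221/3 + (1/3)p_{Hop}), which gives (8/9)p_{Hop} = 1813/18 ⇒ p_{Hop} = 113.3125.
Then p_{Go} = 221/3 + (1/3)·113.3125 = 111.4375.
q_{Hop} = 340 − 3·113.3125 + 2·111.4375 = 222.9375.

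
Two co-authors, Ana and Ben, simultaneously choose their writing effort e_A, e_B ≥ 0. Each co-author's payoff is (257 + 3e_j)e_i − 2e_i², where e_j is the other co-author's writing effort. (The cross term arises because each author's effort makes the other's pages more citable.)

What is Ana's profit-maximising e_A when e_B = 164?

Ana's payoff is (257 + 3e_B)e_A − 2e_A².
∂π/∂e_A = 257 + 3e_B − 4e_A = 0, so e_A = 64.25 + 0.75e_B.
At e_B = 164: e_A = 64.25 + 0.75·164 = 187.25.

187.25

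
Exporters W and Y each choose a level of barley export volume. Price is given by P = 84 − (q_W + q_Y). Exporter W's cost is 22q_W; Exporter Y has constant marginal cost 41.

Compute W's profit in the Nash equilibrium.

Exporter W's profit: π = q_W(84 − (q_W + q_Y)) − 22q_W.
∂π/∂q_W = 62 − 2q_W − q_Y = 0, so q_W = 31 − 0.5q_Y.
By the same steps for Y: q_Y = 21.5 − 0.5q_W.
Plugging q_Y into W's best response: q_W = 31 − 0.5(21.5 − 0.5q_W) ⇒ 0.75q_W = 20.25, so q_W = 27.
Then q_Y = 21.5 − 0.5·27 = 8.
Price P = 84 − 35 = 49.
W's profit: (49 − 22)·27 = 729.

729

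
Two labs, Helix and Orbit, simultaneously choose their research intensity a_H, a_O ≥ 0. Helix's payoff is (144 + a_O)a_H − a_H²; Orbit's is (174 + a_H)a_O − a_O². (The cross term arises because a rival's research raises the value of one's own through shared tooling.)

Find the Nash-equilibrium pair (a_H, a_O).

Expanding Helix's payoff: 144a_H + a_Oa_H − a_H².
∂π/∂a_H = 144 + a_O − 2a_H = 0, so a_H = 72 + 0.5a_O.
Likewise for Orbit: a_O = 87 + 0.5a_H.
Solving the two reaction functions simultaneously: (1 − (0.5)(0.5))a_H = 72 + 0.5·87, so 0.75a_H = 115.5 and a_H = 154.
Then a_O = 87 + 0.5·154 = 164.

154, 164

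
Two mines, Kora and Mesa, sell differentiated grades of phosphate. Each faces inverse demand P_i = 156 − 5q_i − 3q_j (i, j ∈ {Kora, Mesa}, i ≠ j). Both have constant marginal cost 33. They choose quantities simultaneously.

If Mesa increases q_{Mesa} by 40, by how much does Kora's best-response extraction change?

Mine Kora's profit: π = q_{Kora}(156 − 5q_{Kora} − 3q_{Mesa}) − 33q_{Kora}.
∂π/∂q_{Kora} = 123 − 10q_{Kora} − 3q_{Mesa} = 0 ⇒ q_{Kora} = 12.3 − 0.3q_{Mesa}.
The reaction-function slope is −0.3, so a 40-unit rise in q_{Mesa} moves q_{Kora} by −0.3 × 40 = −12. Kora's best response falls — the actions are strategic substitutes.

-12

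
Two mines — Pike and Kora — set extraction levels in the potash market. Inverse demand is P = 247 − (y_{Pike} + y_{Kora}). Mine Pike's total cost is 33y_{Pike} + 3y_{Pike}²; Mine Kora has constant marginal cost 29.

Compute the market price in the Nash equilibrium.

131

Mine Pike's profit: π = y_{Pike}(247 − (y_{Pike} + y_{Kora})) − 33y_{Pike} − 3y_{Pike}².
∂π/∂y_{Pike} = 214 − 8y_{Pike} − y_{Kora} = 0, so y_{Pike} = 26.75 − 0.125y_{Kora}.
For Kora: ∂π/∂y_{Kora} = 218 − 2y_{Kora} − y_{Pike} = 0 ⇒ y_{Kora} = 109 − 0.5y_{Pike}.
Substituting the second reaction function into the first: y_{Pike} = 26.75 − 0.125(109 − 0.5y_{Pike}), which gives 0.9375y_{Pike} = 13.125 ⇒ y_{Pike} = 14.
Then y_{Kora} = 109 − 0.5·14 = 102.
Equilibrium price: P = 247 − 116 = 131.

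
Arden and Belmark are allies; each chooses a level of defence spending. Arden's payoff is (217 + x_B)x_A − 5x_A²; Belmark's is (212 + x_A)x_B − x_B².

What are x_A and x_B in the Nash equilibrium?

34, 123

Expanding Arden's payoff: 217x_A + x_Bx_A − 5x_A².
∂π/∂x_A = 217 + x_B − 10x_A = 0, so x_A = 21.7 + 0.1x_B.
Likewise for Belmark: x_B = 106 + 0.5x_A.
Plugging x_B into Arden's best response: x_A = 21.7 + 0.1(106 + 0.5x_A) ⇒ 0.95x_A = 32.3, so x_A = 34.
Then x_B = 106 + 0.5·34 = 123.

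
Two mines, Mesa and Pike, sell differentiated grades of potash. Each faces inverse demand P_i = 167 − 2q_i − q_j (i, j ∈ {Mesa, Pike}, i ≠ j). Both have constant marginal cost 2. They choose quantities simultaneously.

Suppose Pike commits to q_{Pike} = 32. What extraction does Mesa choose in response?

33.25

Mine Mesa's profit: π = q_{Mesa}(167 − 2q_{Mesa} − q_{Pike}) − 2q_{Mesa}.
∂π/∂q_{Mesa} = 165 − 4q_{Mesa} − q_{Pike} = 0 ⇒ q_{Mesa} = 41.25 − 0.25q_{Pike}.
At q_{Pike} = 32: q_{Mesa} = 41.25 − 0.25·32 = 33.25.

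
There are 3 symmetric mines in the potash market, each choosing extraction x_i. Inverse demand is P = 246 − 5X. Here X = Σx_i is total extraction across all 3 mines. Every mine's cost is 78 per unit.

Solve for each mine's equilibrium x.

8.4

A representative mine's profit is π_i = x_i(246 − 5X) − 78x_i, with X = x_i + Σ_{j≠i} x_j.
First-order condition: 168 − 10x_i − 5Σ_{j≠i} x_j = 0.
In a symmetric equilibrium every mine chooses the same x, so Σ_{j≠i} x_j = 2x. The condition becomes 168 − 20x = 0, giving x = 168/20 = 8.4.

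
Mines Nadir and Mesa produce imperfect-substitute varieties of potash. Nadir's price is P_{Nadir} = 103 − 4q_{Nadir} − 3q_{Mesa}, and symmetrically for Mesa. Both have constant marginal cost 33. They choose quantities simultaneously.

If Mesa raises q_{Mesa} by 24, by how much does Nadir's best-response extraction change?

-9

Mine Nadir's profit: π = q_{Nadir}(103 − 4q_{Nadir} − 3q_{Mesa}) − 33q_{Nadir}.
∂π/∂q_{Nadir} = 70 − 8q_{Nadir} − 3q_{Mesa} = 0 ⇒ q_{Nadir} = 8.75 − 0.375q_{Mesa}.
The reaction-function slope is −0.375, so a 24-unit rise in q_{Mesa} moves q_{Nadir} by −0.375 × 24 = −9. Nadir's best response falls — the actions are strategic substitutes.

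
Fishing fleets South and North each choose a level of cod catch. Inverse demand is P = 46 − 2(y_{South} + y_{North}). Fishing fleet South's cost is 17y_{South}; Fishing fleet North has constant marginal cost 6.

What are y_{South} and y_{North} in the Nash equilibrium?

Fishing fleet South's profit: π = y_{South}(46 − 2(y_{South} + y_{North})) − 17y_{South}.
∂π/∂y_{South} = 29 − 4y_{South} − 2y_{North} = 0, so y_{South} = 7.25 − 0.5y_{North}.
By the same steps for North: y_{North} = 10 − 0.5y_{South}.
Plugging y_{North} into South's best response: y_{South} = 7.25 − 0.5(10 − 0.5y_{South}) ⇒ 0.75y_{South} = 2.25, so y_{South} = 3.
Then y_{North} = 10 − 0.5·3 = 8.5.

3, 8.5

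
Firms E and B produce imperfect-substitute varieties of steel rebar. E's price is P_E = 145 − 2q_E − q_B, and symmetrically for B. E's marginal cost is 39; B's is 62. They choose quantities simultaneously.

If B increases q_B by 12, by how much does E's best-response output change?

Firm E's profit: π = q_E(145 − 2q_E − q_B) − 39q_E.
∂π/∂q_E = 106 − 4q_E − q_B = 0 ⇒ q_E = 26.5 − 0.25q_B.
The reaction-function slope is −0.25, so a 12-unit rise in q_B moves q_E by −0.25 × 12 = −3. E's best response falls — the actions are strategic substitutes.

-3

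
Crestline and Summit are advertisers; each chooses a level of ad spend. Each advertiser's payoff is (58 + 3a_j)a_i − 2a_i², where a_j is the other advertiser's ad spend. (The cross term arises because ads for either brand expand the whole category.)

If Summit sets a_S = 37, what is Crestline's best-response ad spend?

Crestline's payoff is (58 + 3a_S)a_C − 2a_C².
∂π/∂a_C = 58 + 3a_S − 4a_C = 0, so a_C = 14.5 + 0.75a_S.
At a_S = 37: a_C = 14.5 + 0.75·37 = 42.25.

42.25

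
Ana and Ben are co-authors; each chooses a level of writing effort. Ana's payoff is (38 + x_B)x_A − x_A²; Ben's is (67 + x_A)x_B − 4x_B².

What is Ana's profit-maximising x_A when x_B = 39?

38.5

Expanding Ana's payoff: 38x_A + x_Bx_A − x_A².
∂π/∂x_A = 38 + x_B − 2x_A = 0, so x_A = 19 + 0.5x_B.
At x_B = 39: x_A = 19 + 0.5·39 = 38.5.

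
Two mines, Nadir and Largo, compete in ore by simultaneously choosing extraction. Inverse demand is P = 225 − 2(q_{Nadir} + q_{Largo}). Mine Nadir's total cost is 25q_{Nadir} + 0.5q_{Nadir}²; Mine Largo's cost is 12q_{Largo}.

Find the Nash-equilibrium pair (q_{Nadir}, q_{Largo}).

Mine Nadir's profit: π = q_{Nadir}(225 − 2(q_{Nadir} + q_{Largo})) − 25q_{Nadir} − 0.5q_{Nadir}².
∂π/∂q_{Nadir} = 200 − 5q_{Nadir} − 2q_{Largo} = 0, so q_{Nadir} = 40 − 0.4q_{Largo}.
For Largo: ∂π/∂q_{Largo} = 213 − 4q_{Largo} − 2q_{Nadir} = 0 ⇒ q_{Largo} = 53.25 − 0.5q_{Nadir}.
Substituting the second reaction function into the first: q_{Nadir} = 40 − 0.4(53.25 − 0.5q_{Nadir}), which gives 0.8q_{Nadir} = 18.7 ⇒ q_{Nadir} = 23.375.
Then q_{Largo} = 53.25 − 0.5·23.375 = 41.5625.

23.375, 41.5625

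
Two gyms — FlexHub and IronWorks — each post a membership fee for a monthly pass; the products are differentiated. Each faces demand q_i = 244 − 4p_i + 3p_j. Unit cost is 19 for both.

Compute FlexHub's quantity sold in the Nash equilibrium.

FlexHub's profit: π = (p_{FlexHub} − 19)(244 − 4p_{FlexHub} + 3p_{IronWorks}).
∂π/∂p_{FlexHub} = 320 − 8p_{FlexHub} + 3p_{IronWorks} = 0 ⇒ p_{FlexHub} = 40 + 0.375p_{IronWorks}.
The game is symmetric, so in equilibrium p_{IronWorks} = p_{FlexHub}: the reaction function gives 0.625p_{FlexHub} = 40, hence p_{FlexHub} = 64.
q_{FlexHub} = 244 − 4·64 + 3·64 = 180.

180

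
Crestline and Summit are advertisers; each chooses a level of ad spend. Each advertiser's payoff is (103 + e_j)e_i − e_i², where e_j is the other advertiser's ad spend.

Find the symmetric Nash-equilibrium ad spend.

Crestline's payoff is (103 + e_S)e_C − e_C².
∂π/∂e_C = 103 + e_S − 2e_C = 0, so e_C = 51.5 + 0.5e_S.
Setting e_C = e_S in the reaction function: e_C = 51.5 + 0.5e_C, so e_C = 51.5 / 0.5 = 103.

103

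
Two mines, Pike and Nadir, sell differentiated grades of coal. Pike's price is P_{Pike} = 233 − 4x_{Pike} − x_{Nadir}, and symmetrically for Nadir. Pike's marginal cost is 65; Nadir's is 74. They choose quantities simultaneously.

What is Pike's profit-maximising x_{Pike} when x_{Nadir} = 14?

19.25

Mine Pike's profit: π = x_{Pike}(233 − 4x_{Pike} − x_{Nadir}) − 65x_{Pike}.
∂π/∂x_{Pike} = 168 − 8x_{Pike} − x_{Nadir} = 0 ⇒ x_{Pike} = 21 − 0.125x_{Nadir}.
At x_{Nadir} = 14: x_{Pike} = 21 − 0.125·14 = 19.25.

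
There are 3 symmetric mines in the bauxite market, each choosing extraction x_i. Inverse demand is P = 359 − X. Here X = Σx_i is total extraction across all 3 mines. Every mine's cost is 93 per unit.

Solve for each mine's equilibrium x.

66.5

A representative mine's profit is π_i = x_i(359 − X) − 93x_i, with X = x_i + Σ_{j≠i} x_j.
First-order condition: 266 − 2x_i − Σ_{j≠i} x_j = 0.
With identical mines, set every x_j = x: then 266 − 2x − 2x = 0, i.e. x = 266/4 = 66.5.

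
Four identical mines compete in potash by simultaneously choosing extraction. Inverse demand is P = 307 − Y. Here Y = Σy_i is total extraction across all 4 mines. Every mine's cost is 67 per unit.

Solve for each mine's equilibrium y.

48

A representative mine's profit is π_i = y_i(307 − Y) − 67y_i, with Y = y_i + Σ_{j≠i} y_j.
First-order condition: 240 − 2y_i − Σ_{j≠i} y_j = 0.
With identical mines, set every y_j = y: then 240 − 2y − 3y = 0, i.e. y = 240/5 = 48.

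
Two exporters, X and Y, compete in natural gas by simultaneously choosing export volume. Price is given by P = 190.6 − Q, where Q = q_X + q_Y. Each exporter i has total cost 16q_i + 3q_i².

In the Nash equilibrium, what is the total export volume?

38.8

Exporter X's profit: π = q_X(190.6 − (q_X + q_Y)) − 16q_X − 3q_X².
∂π/∂q_X = 174.6 − 8q_X − q_Y = 0, so q_X = 21.825 − 0.125q_Y.
The game is symmetric, so in equilibrium q_Y = q_X: the reaction function gives 1.125q_X = 21.825, hence q_X = 19.4.
Total export volume: 19.4 + 19.4 = 38.8.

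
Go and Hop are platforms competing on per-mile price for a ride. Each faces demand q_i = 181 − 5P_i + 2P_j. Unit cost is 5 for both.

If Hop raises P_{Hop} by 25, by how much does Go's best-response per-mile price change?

Go's profit: π = (P_{Go} − 5)(181 − 5P_{Go} + 2P_{Hop}).
∂π/∂P_{Go} = 206 − 10P_{Go} + 2P_{Hop} = 0 ⇒ P_{Go} = 20.6 + 0.2P_{Hop}.
The reaction-function slope is 0.2, so a 25-unit rise in P_{Hop} moves P_{Go} by 0.2 × 25 = 5. Go's best response rises — the actions are strategic complements.

5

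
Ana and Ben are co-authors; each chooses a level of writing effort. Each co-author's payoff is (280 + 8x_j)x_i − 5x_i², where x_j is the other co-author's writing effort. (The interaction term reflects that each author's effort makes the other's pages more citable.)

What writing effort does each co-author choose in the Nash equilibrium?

140

Ana's payoff is (280 + 8x_B)x_A − 5x_A².
∂π/∂x_A = 280 + 8x_B − 10x_A = 0, so x_A = 28 + 0.8x_B.
Setting x_A = x_B in the reaction function: x_A = 28 + 0.8x_A, so x_A = 28 / 0.2 = 140.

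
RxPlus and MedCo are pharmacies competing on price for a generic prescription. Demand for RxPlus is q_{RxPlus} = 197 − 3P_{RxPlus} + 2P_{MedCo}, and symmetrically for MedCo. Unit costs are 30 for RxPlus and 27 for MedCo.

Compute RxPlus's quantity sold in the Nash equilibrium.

RxPlus's profit: π = (P_{RxPlus} − 30)(197 − 3P_{RxPlus} + 2P_{MedCo}).
∂π/∂P_{RxPlus} = 287 − 6P_{RxPlus} + 2P_{MedCo} = 0 ⇒ P_{RxPlus} = 287/6 + (1/3)P_{MedCo}.
Similarly P_{MedCo} = 139/3 + (1/3)P_{RxPlus}.
Substituting the second reaction function into the first: P_{RxPlus} = 287/6 + (1/3)(139/3 + (1/3)P_{RxPlus}), which gives (8/9)P_{RxPlus} = 1139/18 ⇒ P_{RxPlus} = 71.1875.
Then P_{MedCo} = 139/3 + (1/3)·71.1875 = 70.0625.
q_{RxPlus} = 197 − 3·71.1875 + 2·70.0625 = 123.5625.

123.5625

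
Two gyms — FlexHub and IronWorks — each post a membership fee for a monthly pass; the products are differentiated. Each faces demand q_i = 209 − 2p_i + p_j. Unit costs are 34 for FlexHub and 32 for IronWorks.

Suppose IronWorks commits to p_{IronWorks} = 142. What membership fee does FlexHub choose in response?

104.75

FlexHub's profit: π = (p_{FlexHub} − 34)(209 − 2p_{FlexHub} + p_{IronWorks}).
∂π/∂p_{FlexHub} = 277 − 4p_{FlexHub} + p_{IronWorks} = 0 ⇒ p_{FlexHub} = 69.25 + 0.25p_{IronWorks}.
At p_{IronWorks} = 142: p_{FlexHub} = 69.25 + 0.25·142 = 104.75.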